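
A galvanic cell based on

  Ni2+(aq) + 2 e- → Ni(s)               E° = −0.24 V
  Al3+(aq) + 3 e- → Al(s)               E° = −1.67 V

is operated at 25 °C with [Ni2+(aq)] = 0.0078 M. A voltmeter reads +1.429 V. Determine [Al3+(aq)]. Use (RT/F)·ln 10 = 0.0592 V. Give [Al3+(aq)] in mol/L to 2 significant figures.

The Ni²⁺/Ni couple has the larger reduction potential, so it is the cathode: E°cell = −0.24 − (−1.67) = +1.43 V and n = 6.
From the Nernst equation, log Q = n(E° − E)/0.0592 = 6·(+1.43 − (+1.429))/0.0592 = 0.101.
For 3 Ni2+(aq) + 2 Al(s) → 3 Ni(s) + 2 Al3+(aq), the reaction quotient is Q = [Al3+(aq)]^2 / [Ni2+(aq)]^3.
Solving for the unknown gives log [Al3+(aq)] = −3.111, so [Al3+(aq)] ≈ 0.00077 M.

0.00077 M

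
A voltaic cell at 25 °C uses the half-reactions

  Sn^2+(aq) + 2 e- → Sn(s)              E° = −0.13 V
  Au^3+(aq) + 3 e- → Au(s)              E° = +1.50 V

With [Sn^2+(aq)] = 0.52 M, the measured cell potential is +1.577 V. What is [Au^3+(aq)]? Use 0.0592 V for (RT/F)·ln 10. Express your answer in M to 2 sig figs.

With Au³⁺/Au at the cathode and Sn²⁺/Sn at the anode, E°cell = +1.50 − (−0.13) = +1.63 V (n = 6).
From the Nernst equation, log Q = n(E° − E)/0.0592 = 6·(+1.63 − (+1.577))/0.0592 = 5.372.
For 2 Au^3+(aq) + 3 Sn(s) → 2 Au(s) + 3 Sn^2+(aq), the reaction quotient is Q = [Sn^2+(aq)]^3 / [Au^3+(aq)]^2.
Solving for the unknown gives log [Au^3+(aq)] = −3.112, so [Au^3+(aq)] ≈ 0.00077 M.

0.00077 M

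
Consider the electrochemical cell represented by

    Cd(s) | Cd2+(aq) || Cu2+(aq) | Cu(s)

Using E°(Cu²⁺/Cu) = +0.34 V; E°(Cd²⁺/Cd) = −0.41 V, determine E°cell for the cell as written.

By convention the left-hand electrode in cell notation is the anode (oxidation) and the right-hand electrode is the cathode (reduction).
E°cell = E°(right) − E°(left) = +0.34 − (−0.41) = +0.75 V.

+0.75 V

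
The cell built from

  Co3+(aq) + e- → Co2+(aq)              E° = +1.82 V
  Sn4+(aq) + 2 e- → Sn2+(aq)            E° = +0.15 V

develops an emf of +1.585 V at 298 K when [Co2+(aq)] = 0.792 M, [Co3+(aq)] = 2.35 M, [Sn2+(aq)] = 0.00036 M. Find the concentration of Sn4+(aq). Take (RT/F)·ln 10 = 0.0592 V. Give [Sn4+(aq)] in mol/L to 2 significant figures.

2.4 M

The Co³⁺/Co²⁺ couple has the larger reduction potential, so it is the cathode: E°cell = +1.82 − (+0.15) = +1.67 V and n = 2.
Since E = E° − (0.0592/n)·log Q, log Q = n(E° − E)/0.0592 = 2.872.
Balancing electrons gives 2 Co3+(aq) + Sn2+(aq) → 2 Co2+(aq) + Sn4+(aq); thus Q = ([Co2+(aq)]^2·[Sn4+(aq)]) / ([Co3+(aq)]^2·[Sn2+(aq)]).
Solving for the unknown gives log [Sn4+(aq)] = 0.373, so [Sn4+(aq)] ≈ 2.4 M.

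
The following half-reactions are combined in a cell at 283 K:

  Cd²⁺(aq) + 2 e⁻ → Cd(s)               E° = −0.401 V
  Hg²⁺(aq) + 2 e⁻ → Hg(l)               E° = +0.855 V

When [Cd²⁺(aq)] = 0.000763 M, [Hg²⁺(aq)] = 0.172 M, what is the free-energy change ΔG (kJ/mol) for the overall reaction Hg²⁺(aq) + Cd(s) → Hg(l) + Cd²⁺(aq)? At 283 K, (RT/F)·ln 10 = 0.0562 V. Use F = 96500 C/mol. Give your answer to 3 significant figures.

With Hg²⁺/Hg reduced at the cathode, E°cell = +0.855 − (−0.401) = +1.256 V and n = 2.
Q = [Cd²⁺(aq)] / [Hg²⁺(aq)] = 0.00444, so log Q = −2.353 and E = +1.256 − (0.0562/2)(−2.353) = +1.3221 V.
Finally ΔG = −nFE = −(2)(96500 C/mol)(+1.3221 V) = −255 kJ/mol.

−255 kJ/mol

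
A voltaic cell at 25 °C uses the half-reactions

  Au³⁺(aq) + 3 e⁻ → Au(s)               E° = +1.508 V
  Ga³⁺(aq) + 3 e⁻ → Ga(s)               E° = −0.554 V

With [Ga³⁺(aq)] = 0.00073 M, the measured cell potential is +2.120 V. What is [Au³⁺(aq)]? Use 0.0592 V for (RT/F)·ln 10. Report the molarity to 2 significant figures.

Au³⁺/Au is the cathode (higher E°); E°cell = +1.508 − (−0.554) = +2.062 V with n = 3.
Since E = E° − (0.0592/n)·log Q, log Q = n(E° − E)/0.0592 = −2.939.
The balanced reaction is Au³⁺(aq) + Ga(s) → Au(s) + Ga³⁺(aq), so Q = [Ga³⁺(aq)] / [Au³⁺(aq)].
Solving for the unknown gives log [Au³⁺(aq)] = −0.198, so [Au³⁺(aq)] ≈ 0.63 M.

0.63 M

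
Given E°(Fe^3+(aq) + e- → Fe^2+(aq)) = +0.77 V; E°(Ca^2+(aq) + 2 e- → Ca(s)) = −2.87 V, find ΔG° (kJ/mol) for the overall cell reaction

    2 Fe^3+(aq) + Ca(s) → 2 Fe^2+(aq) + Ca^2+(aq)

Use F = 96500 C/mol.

−703 kJ/mol

In the reaction as written Fe^3+(aq) is reduced, so the Fe³⁺/Fe²⁺ couple is the cathode and Ca²⁺/Ca is the anode.
E°cell = +0.77 − (−2.87) = +3.64 V; balancing electrons gives n = 2.
ΔG° = −nFE°cell = −(2)(96500)(+3.64) J/mol = −703 kJ/mol.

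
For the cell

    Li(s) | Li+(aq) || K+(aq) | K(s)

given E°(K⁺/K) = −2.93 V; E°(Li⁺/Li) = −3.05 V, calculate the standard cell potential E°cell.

+0.12 V

By convention the left-hand electrode in cell notation is the anode (oxidation) and the right-hand electrode is the cathode (reduction).
E°cell = E°(right) − E°(left) = −2.93 − (−3.05) = +0.12 V.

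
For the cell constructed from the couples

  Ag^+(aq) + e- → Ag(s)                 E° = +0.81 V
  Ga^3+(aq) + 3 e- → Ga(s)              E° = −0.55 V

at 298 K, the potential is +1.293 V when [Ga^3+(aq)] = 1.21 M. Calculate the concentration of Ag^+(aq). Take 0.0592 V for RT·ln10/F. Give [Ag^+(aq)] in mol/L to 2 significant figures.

0.079 M

Ag⁺/Ag is the cathode (higher E°); E°cell = +0.81 − (−0.55) = +1.36 V with n = 3.
From the Nernst equation, log Q = n(E° − E)/0.0592 = 3·(+1.36 − (+1.293))/0.0592 = 3.395.
Balancing electrons gives 3 Ag^+(aq) + Ga(s) → 3 Ag(s) + Ga^3+(aq); thus Q = [Ga^3+(aq)] / [Ag^+(aq)]^3.
Isolating [Ag^+(aq)] in Q = 10^{3.395} yields log [Ag^+(aq)] = −1.104, i.e. 0.079 M.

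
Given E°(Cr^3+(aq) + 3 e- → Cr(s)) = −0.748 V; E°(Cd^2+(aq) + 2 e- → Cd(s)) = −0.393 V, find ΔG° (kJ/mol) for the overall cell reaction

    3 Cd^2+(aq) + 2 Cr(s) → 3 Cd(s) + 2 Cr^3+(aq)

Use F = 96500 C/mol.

In the reaction as written Cd^2+(aq) is reduced, so the Cd²⁺/Cd couple is the cathode and Cr³⁺/Cr is the anode.
E°cell = −0.393 − (−0.748) = +0.355 V; balancing electrons gives n = 6.
ΔG° = −nFE°cell = −(6)(96500)(+0.355) J/mol = −206 kJ/mol.

−206 kJ/mol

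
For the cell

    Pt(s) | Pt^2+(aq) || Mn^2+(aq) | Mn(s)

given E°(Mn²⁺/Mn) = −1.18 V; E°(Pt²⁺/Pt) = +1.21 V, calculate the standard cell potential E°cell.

By convention the left-hand electrode in cell notation is the anode (oxidation) and the right-hand electrode is the cathode (reduction).
E°cell = E°(right) − E°(left) = −1.18 − (+1.21) = −2.39 V.
The negative sign shows that, as written, the cell would require an external voltage to drive the reaction.

−2.39 V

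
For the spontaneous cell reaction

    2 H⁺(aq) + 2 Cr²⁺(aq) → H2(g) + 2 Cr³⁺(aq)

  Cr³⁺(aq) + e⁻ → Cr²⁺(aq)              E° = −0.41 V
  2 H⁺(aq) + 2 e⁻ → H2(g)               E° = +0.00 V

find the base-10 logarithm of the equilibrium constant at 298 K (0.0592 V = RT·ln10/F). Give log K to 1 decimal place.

The 2H⁺/H₂ couple is reduced (cathode); E°cell = +0.00 − (−0.41) = +0.41 V with n = 2.
At equilibrium E = 0, so log K = nE°cell / 0.0592 = (2)(+0.41) / 0.0592 = 13.9.

log K = 13.9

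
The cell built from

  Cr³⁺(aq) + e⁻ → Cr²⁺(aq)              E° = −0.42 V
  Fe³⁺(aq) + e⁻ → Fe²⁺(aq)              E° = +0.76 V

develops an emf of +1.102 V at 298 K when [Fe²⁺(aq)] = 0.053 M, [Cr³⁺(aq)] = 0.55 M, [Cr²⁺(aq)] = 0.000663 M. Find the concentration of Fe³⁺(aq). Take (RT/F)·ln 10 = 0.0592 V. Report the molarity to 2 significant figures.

Fe³⁺/Fe²⁺ is the cathode (higher E°); E°cell = +0.76 − (−0.42) = +1.18 V with n = 1.
Since E = E° − (0.0592/n)·log Q, log Q = n(E° − E)/0.0592 = 1.318.
Balancing electrons gives Fe³⁺(aq) + Cr²⁺(aq) → Fe²⁺(aq) + Cr³⁺(aq); thus Q = ([Fe²⁺(aq)]·[Cr³⁺(aq)]) / ([Fe³⁺(aq)]·[Cr²⁺(aq)]).
Solving for the unknown gives log [Fe³⁺(aq)] = 0.325, so [Fe³⁺(aq)] ≈ 2.1 M.

2.1 M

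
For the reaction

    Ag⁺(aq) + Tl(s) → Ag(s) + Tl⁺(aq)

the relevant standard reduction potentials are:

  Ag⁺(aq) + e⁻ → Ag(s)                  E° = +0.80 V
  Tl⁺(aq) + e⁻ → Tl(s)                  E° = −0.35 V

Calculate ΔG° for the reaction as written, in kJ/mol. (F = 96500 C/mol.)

In the reaction as written Ag⁺(aq) is reduced, so the Ag⁺/Ag couple is the cathode and Tl⁺/Tl is the anode.
E°cell = +0.80 − (−0.35) = +1.15 V; balancing electrons gives n = 1.
ΔG° = −nFE°cell = −(1)(96500)(+1.15) J/mol = −111 kJ/mol.

−111 kJ/mol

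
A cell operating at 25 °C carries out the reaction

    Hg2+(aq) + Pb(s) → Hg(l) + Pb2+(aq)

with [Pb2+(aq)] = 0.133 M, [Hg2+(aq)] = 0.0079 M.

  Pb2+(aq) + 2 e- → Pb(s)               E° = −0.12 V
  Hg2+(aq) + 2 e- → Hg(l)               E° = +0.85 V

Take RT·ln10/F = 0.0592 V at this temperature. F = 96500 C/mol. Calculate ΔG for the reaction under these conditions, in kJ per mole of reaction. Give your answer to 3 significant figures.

−180 kJ/mol

The standard cell potential is +0.85 − (−0.12) = +0.97 V, with n = 2 electrons in the balanced equation.
Q = [Pb2+(aq)] / [Hg2+(aq)] = 16.8, so log Q = 1.226 and E = +0.97 − (0.0592/2)(1.226) = +0.9337 V.
ΔG = −nFE = −(2)(96500)(+0.9337) J/mol = −180 kJ/mol.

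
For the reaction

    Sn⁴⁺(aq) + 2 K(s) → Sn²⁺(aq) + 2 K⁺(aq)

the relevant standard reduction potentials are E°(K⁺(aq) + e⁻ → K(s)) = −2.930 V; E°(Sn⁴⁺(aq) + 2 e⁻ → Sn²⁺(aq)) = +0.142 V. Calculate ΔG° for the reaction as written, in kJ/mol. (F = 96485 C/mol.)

−593 kJ/mol

In the reaction as written Sn⁴⁺(aq) is reduced, so the Sn⁴⁺/Sn²⁺ couple is the cathode and K⁺/K is the anode.
E°cell = +0.142 − (−2.930) = +3.072 V; balancing electrons gives n = 2.
ΔG° = −nFE°cell = −(2)(96485)(+3.072) J/mol = −593 kJ/mol.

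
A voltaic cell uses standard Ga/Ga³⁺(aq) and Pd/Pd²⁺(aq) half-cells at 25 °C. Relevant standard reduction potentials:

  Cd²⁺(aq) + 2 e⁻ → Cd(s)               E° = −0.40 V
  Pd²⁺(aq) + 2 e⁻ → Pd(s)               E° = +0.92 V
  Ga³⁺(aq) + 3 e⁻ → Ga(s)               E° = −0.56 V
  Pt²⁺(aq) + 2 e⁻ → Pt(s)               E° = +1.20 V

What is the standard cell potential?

The Pd²⁺/Pd couple has the higher E°, so Pd ion is reduced (cathode) and Ga is oxidized (anode).
E°cell = E°(cathode) − E°(anode) = +0.92 − (−0.56) = +1.48 V.

+1.48 V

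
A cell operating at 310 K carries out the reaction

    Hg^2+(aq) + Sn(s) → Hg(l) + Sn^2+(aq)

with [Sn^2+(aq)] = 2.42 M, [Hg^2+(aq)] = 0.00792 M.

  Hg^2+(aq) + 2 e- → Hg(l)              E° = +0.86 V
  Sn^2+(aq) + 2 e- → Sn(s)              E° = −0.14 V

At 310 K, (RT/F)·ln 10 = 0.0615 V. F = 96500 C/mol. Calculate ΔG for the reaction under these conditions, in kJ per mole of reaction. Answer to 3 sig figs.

−178 kJ/mol

With Hg²⁺/Hg reduced at the cathode, E°cell = +0.86 − (−0.14) = +1.00 V and n = 2.
The reaction quotient is [Sn^2+(aq)] / [Hg^2+(aq)] = 306; by Nernst, E = +1.00 − (0.0615/2)(2.485) = +0.9236 V.
Then ΔG = −nFE = −2 × 96500 × +0.9236 J/mol = −178 kJ/mol.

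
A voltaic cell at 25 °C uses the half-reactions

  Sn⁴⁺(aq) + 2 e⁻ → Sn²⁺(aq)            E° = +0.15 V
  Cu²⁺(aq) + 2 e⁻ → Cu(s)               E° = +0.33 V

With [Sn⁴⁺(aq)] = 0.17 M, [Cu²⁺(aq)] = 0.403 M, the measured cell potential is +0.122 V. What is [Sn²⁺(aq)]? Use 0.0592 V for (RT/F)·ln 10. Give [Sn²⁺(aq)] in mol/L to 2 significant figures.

0.0046 M

The Cu²⁺/Cu couple has the larger reduction potential, so it is the cathode: E°cell = +0.33 − (+0.15) = +0.18 V and n = 2.
From the Nernst equation, log Q = n(E° − E)/0.0592 = 2·(+0.18 − (+0.122))/0.0592 = 1.959.
For Cu²⁺(aq) + Sn²⁺(aq) → Cu(s) + Sn⁴⁺(aq), the reaction quotient is Q = [Sn⁴⁺(aq)] / ([Cu²⁺(aq)]·[Sn²⁺(aq)]).
Isolating [Sn²⁺(aq)] in Q = 10^{1.959} yields log [Sn²⁺(aq)] = −2.334, i.e. 0.0046 M.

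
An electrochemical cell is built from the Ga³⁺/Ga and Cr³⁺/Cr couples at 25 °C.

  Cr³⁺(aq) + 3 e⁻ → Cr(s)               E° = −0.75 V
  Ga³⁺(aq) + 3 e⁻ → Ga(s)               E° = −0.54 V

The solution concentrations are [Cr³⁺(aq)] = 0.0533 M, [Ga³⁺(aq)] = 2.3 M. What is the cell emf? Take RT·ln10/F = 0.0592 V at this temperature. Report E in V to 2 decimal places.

The Ga³⁺/Ga couple has the more positive E°, so it is the cathode; Cr³⁺/Cr is the anode.
E°cell = −0.54 − (−0.75) = +0.21 V, with n = 3 electrons transferred.
For the overall reaction Ga³⁺(aq) + Cr(s) → Ga(s) + Cr³⁺(aq), Q = [Cr³⁺(aq)] / [Ga³⁺(aq)] = 0.0232, giving log Q = −1.635.
By the Nernst equation, E = +0.21 − (0.0592/3)·(−1.635) = +0.24 V.

+0.24 V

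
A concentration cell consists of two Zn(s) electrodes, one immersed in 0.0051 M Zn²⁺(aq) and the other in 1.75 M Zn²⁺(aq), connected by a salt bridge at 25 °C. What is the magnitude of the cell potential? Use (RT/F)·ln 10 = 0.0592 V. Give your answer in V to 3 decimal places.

For a concentration cell E°cell = 0, since both electrodes use the same couple.
The compartment with the higher Zn²⁺(aq) concentration (1.75 M) acts as the cathode; ions are reduced there and produced at the dilute (0.0051 M) anode.
With n = 2, Ecell = −(0.0592/2)·log([dilute]/[conc]) = −(0.0592/2)·log(0.0051/1.75) = +0.075 V.

0.075 V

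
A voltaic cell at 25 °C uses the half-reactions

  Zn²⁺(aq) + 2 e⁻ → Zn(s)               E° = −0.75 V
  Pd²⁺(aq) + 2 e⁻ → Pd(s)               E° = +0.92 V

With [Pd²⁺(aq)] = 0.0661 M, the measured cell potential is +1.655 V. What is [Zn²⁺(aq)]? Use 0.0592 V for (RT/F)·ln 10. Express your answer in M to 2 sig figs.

The Pd²⁺/Pd couple has the larger reduction potential, so it is the cathode: E°cell = +0.92 − (−0.75) = +1.67 V and n = 2.
From the Nernst equation, log Q = n(E° − E)/0.0592 = 2·(+1.67 − (+1.655))/0.0592 = 0.507.
Balancing electrons gives Pd²⁺(aq) + Zn(s) → Pd(s) + Zn²⁺(aq); thus Q = [Zn²⁺(aq)] / [Pd²⁺(aq)].
Isolating [Zn²⁺(aq)] in Q = 10^{0.507} yields log [Zn²⁺(aq)] = −0.673, i.e. 0.21 M.

0.21 M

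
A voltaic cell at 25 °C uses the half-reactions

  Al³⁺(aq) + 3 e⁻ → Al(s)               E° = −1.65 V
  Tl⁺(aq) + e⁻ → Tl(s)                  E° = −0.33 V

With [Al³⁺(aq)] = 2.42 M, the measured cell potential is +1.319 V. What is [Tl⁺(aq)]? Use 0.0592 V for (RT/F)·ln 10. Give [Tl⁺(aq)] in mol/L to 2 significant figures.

The Tl⁺/Tl couple has the larger reduction potential, so it is the cathode: E°cell = −0.33 − (−1.65) = +1.32 V and n = 3.
Rearranging E = E° − (0.0592/n)·log Q gives log Q = 3(+1.32 − (+1.319))/0.0592 = 0.051.
For 3 Tl⁺(aq) + Al(s) → 3 Tl(s) + Al³⁺(aq), the reaction quotient is Q = [Al³⁺(aq)] / [Tl⁺(aq)]^3.
Solving for the unknown gives log [Tl⁺(aq)] = 0.111, so [Tl⁺(aq)] ≈ 1.3 M.

1.3 M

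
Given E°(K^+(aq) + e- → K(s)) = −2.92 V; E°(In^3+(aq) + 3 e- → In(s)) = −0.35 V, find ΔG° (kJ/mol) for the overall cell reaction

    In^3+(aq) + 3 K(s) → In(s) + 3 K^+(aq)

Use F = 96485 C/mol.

−744 kJ/mol

In the reaction as written In^3+(aq) is reduced, so the In³⁺/In couple is the cathode and K⁺/K is the anode.
E°cell = −0.35 − (−2.92) = +2.57 V; balancing electrons gives n = 3.
ΔG° = −nFE°cell = −(3)(96485)(+2.57) J/mol = −744 kJ/mol.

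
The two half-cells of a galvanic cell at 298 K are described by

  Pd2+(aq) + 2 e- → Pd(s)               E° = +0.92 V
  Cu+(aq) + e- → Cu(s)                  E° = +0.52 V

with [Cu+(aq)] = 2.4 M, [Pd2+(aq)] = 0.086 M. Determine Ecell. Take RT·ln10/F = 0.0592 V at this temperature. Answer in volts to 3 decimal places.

Pd²⁺/Pd is reduced (cathode, E° = +0.92 V) and Cu⁺/Cu is oxidized (anode).
E°cell = E°cat − E°an = +0.92 − (+0.52) = +0.40 V; n = 2.
For the overall reaction Pd2+(aq) + 2 Cu(s) → Pd(s) + 2 Cu+(aq), Q = [Cu+(aq)]^2 / [Pd2+(aq)] = 67, giving log Q = 1.826.
E = E° − (0.0592/n)·log Q = +0.40 − (0.0592/2)(1.826) = +0.346 V.

+0.346 V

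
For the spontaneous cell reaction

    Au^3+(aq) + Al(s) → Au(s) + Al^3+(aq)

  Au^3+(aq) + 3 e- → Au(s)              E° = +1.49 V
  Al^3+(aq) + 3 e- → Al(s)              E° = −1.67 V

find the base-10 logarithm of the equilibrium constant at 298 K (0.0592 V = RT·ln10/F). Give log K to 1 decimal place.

The Au³⁺/Au couple is reduced (cathode); E°cell = +1.49 − (−1.67) = +3.16 V with n = 3.
At equilibrium E = 0, so log K = nE°cell / 0.0592 = (3)(+3.16) / 0.0592 = 160.1.

log K = 160.1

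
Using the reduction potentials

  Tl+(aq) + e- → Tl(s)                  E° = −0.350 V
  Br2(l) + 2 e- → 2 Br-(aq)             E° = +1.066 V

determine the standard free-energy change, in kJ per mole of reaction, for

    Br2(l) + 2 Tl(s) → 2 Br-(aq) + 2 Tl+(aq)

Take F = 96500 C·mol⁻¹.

In the reaction as written Br2(l) is reduced, so the Br₂/Br⁻ couple is the cathode and Tl⁺/Tl is the anode.
E°cell = +1.066 − (−0.350) = +1.416 V; balancing electrons gives n = 2.
ΔG° = −nFE°cell = −(2)(96500)(+1.416) J/mol = −273 kJ/mol.

−273 kJ/mol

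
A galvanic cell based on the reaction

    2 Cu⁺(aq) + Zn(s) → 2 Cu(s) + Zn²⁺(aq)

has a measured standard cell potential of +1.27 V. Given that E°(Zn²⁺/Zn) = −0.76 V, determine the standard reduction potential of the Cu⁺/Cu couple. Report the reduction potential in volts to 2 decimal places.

+0.51 V

In the reaction as written the Cu⁺/Cu couple is reduced (cathode) and Zn²⁺/Zn is oxidized (anode), so E°cell = E°(Cu⁺/Cu) − E°(Zn²⁺/Zn).
E°(Cu⁺/Cu) = E°cell + E°(anode) = +1.27 + (−0.76) = +0.51 V.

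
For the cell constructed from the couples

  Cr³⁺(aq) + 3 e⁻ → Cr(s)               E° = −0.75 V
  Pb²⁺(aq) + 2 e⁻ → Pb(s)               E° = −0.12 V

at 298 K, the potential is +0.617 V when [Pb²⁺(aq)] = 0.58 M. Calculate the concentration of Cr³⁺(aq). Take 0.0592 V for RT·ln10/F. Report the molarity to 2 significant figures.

2.0 M

The Pb²⁺/Pb couple has the larger reduction potential, so it is the cathode: E°cell = −0.12 − (−0.75) = +0.63 V and n = 6.
Rearranging E = E° − (0.0592/n)·log Q gives log Q = 6(+0.63 − (+0.617))/0.0592 = 1.318.
The balanced reaction is 3 Pb²⁺(aq) + 2 Cr(s) → 3 Pb(s) + 2 Cr³⁺(aq), so Q = [Cr³⁺(aq)]^2 / [Pb²⁺(aq)]^3.
Solving for the unknown gives log [Cr³⁺(aq)] = 0.304, so [Cr³⁺(aq)] ≈ 2.0 M.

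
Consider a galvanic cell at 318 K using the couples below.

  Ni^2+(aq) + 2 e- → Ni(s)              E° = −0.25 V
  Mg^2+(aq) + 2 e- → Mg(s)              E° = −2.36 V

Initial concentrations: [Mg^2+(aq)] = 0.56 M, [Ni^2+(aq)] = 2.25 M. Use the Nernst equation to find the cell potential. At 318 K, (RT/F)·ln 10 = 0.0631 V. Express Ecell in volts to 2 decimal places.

Since E°(Ni²⁺/Ni) > E°(Mg²⁺/Mg), Ni²⁺/Ni serves as the cathode.
E°cell = E°cat − E°an = −0.25 − (−2.36) = +2.11 V; n = 2.
For the overall reaction Ni^2+(aq) + Mg(s) → Ni(s) + Mg^2+(aq), Q = [Mg^2+(aq)] / [Ni^2+(aq)] = 0.249, giving log Q = −0.604.
By the Nernst equation, E = +2.11 − (0.0631/2)·(−0.604) = +2.13 V.

+2.13 V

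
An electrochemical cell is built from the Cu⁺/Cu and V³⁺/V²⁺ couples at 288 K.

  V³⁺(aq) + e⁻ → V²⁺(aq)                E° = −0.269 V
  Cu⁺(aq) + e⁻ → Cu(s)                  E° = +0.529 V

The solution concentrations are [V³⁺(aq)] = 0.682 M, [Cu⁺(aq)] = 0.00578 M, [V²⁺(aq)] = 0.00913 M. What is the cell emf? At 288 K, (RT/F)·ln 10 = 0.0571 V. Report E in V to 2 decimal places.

The Cu⁺/Cu couple has the more positive E°, so it is the cathode; V³⁺/V²⁺ is the anode.
E°cell = +0.529 − (−0.269) = +0.798 V, with n = 1 electron transferred.
For the overall reaction Cu⁺(aq) + V²⁺(aq) → Cu(s) + V³⁺(aq), Q = [V³⁺(aq)] / ([Cu⁺(aq)]·[V²⁺(aq)]) = 1.29×10^4, giving log Q = 4.111.
By the Nernst equation, E = +0.798 − (0.0571/1)·(4.111) = +0.56 V.

+0.56 V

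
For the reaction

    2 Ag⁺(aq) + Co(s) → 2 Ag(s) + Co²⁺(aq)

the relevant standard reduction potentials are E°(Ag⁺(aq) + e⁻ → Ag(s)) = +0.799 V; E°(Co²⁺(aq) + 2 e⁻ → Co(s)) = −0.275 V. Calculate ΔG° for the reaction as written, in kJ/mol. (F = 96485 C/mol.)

In the reaction as written Ag⁺(aq) is reduced, so the Ag⁺/Ag couple is the cathode and Co²⁺/Co is the anode.
E°cell = +0.799 − (−0.275) = +1.074 V; balancing electrons gives n = 2.
ΔG° = −nFE°cell = −(2)(96485)(+1.074) J/mol = −207 kJ/mol.

−207 kJ/mol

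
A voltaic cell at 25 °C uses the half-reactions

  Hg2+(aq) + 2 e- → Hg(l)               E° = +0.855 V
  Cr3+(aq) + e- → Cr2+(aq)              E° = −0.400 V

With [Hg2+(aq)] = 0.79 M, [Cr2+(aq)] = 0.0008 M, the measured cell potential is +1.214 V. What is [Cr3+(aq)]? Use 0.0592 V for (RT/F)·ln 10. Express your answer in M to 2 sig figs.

0.0035 M

Hg²⁺/Hg is the cathode (higher E°); E°cell = +0.855 − (−0.400) = +1.255 V with n = 2.
Rearranging E = E° − (0.0592/n)·log Q gives log Q = 2(+1.255 − (+1.214))/0.0592 = 1.385.
For Hg2+(aq) + 2 Cr2+(aq) → Hg(l) + 2 Cr3+(aq), the reaction quotient is Q = [Cr3+(aq)]^2 / ([Hg2+(aq)]·[Cr2+(aq)]^2).
Isolating [Cr3+(aq)] in Q = 10^{1.385} yields log [Cr3+(aq)] = −2.456, i.e. 0.0035 M.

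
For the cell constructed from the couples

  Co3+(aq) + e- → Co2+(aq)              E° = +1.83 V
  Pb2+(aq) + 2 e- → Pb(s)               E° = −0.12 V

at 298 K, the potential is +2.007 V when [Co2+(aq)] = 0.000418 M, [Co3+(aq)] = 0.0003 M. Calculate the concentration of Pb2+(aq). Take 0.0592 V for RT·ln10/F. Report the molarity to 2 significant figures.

0.0061 M

Co³⁺/Co²⁺ is the cathode (higher E°); E°cell = +1.83 − (−0.12) = +1.95 V with n = 2.
Rearranging E = E° − (0.0592/n)·log Q gives log Q = 2(+1.95 − (+2.007))/0.0592 = −1.926.
The balanced reaction is 2 Co3+(aq) + Pb(s) → 2 Co2+(aq) + Pb2+(aq), so Q = ([Co2+(aq)]^2·[Pb2+(aq)]) / [Co3+(aq)]^2.
Substituting the known concentrations and solving, log [Pb2+(aq)] = −2.214 and [Pb2+(aq)] = 0.0061 M.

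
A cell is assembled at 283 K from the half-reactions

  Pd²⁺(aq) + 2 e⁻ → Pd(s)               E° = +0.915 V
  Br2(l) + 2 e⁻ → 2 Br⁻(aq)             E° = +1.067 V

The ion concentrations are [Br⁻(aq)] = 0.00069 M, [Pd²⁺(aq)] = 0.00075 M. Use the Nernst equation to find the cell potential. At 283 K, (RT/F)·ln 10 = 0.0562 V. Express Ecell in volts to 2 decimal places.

+0.42 V

The Br₂/Br⁻ couple has the more positive E°, so it is the cathode; Pd²⁺/Pd is the anode.
E°cell = E°cat − E°an = +1.067 − (+0.915) = +0.152 V; n = 2.
The balanced reaction is Br2(l) + Pd(s) → 2 Br⁻(aq) + Pd²⁺(aq), so Q = [Br⁻(aq)]^2·[Pd²⁺(aq)] = 3.57×10^−10 and log Q = −9.447.
Applying E = E° − (RT ln10/nF)·log Q gives +0.152 − (0.0562/2)(−9.447) = +0.42 V.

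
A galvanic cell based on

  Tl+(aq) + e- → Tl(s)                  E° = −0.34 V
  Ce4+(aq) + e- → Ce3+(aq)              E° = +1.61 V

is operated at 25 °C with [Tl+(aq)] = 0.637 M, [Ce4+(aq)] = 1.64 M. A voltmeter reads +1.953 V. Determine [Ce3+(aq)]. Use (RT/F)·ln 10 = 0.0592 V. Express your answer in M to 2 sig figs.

2.3 M

With Ce⁴⁺/Ce³⁺ at the cathode and Tl⁺/Tl at the anode, E°cell = +1.61 − (−0.34) = +1.95 V (n = 1).
Rearranging E = E° − (0.0592/n)·log Q gives log Q = 1(+1.95 − (+1.953))/0.0592 = −0.051.
Balancing electrons gives Ce4+(aq) + Tl(s) → Ce3+(aq) + Tl+(aq); thus Q = ([Ce3+(aq)]·[Tl+(aq)]) / [Ce4+(aq)].
Isolating [Ce3+(aq)] in Q = 10^{−0.051} yields log [Ce3+(aq)] = 0.360, i.e. 2.3 M.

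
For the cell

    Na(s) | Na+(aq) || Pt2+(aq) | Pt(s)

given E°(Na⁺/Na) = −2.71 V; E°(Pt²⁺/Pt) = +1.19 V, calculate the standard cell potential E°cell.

+3.90 V

By convention the left-hand electrode in cell notation is the anode (oxidation) and the right-hand electrode is the cathode (reduction).
E°cell = E°(right) − E°(left) = +1.19 − (−2.71) = +3.90 V.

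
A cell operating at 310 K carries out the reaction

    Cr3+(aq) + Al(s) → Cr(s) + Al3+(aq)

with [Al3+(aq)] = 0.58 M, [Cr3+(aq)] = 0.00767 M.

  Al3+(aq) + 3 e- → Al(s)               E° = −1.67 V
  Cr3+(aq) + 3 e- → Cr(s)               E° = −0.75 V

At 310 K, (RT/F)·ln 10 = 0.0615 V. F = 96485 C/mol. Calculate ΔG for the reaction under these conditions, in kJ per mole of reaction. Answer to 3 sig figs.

The standard cell potential is −0.75 − (−1.67) = +0.92 V, with n = 3 electrons in the balanced equation.
Q = [Al3+(aq)] / [Cr3+(aq)] = 75.6, so log Q = 1.879 and E = +0.92 − (0.0615/3)(1.879) = +0.8815 V.
Then ΔG = −nFE = −3 × 96485 × +0.8815 J/mol = −255 kJ/mol.

−255 kJ/mol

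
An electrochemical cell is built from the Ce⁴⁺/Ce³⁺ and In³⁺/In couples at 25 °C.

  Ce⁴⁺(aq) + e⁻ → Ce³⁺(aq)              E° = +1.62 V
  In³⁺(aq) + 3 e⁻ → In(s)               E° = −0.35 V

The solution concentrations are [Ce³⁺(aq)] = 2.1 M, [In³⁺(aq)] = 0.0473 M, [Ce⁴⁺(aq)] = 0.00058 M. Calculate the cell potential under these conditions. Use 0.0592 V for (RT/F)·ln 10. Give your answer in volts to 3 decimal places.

+1.785 V

The Ce⁴⁺/Ce³⁺ couple has the more positive E°, so it is the cathode; In³⁺/In is the anode.
The standard potential is +1.62 − (−0.35) = +1.97 V and the balanced reaction transfers n = 3 electrons.
Balancing gives 3 Ce⁴⁺(aq) + In(s) → 3 Ce³⁺(aq) + In³⁺(aq); hence Q = ([Ce³⁺(aq)]^3·[In³⁺(aq)]) / [Ce⁴⁺(aq)]^3 = 2.25×10^9 (log Q = 9.351).
By the Nernst equation, E = +1.97 − (0.0592/3)·(9.351) = +1.785 V.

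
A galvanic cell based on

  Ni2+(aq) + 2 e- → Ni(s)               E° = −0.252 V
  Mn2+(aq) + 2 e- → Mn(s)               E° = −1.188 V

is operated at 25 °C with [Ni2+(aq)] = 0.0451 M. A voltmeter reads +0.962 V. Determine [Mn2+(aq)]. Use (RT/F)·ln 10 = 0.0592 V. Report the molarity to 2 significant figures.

Ni²⁺/Ni is the cathode (higher E°); E°cell = −0.252 − (−1.188) = +0.936 V with n = 2.
Since E = E° − (0.0592/n)·log Q, log Q = n(E° − E)/0.0592 = −0.878.
For Ni2+(aq) + Mn(s) → Ni(s) + Mn2+(aq), the reaction quotient is Q = [Mn2+(aq)] / [Ni2+(aq)].
Isolating [Mn2+(aq)] in Q = 10^{−0.878} yields log [Mn2+(aq)] = −2.224, i.e. 0.0060 M.

0.0060 M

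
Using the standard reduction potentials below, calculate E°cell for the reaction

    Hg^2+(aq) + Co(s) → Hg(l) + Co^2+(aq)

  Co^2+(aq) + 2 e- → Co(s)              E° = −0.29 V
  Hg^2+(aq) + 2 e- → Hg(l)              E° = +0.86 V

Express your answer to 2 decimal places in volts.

Hg^2+(aq) gains electrons, so the Hg²⁺/Hg couple is the cathode; the Co²⁺/Co couple is the anode.
E°cell = E°(cathode) − E°(anode) = +0.86 − (−0.29) = +1.15 V.
The positive value indicates the reaction is spontaneous as written.

+1.15 V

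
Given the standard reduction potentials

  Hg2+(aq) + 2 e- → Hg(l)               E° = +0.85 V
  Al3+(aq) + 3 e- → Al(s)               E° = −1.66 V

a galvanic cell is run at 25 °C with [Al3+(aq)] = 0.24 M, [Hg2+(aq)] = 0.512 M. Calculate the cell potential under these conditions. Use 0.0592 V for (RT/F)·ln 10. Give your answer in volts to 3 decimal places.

The Hg²⁺/Hg couple has the more positive E°, so it is the cathode; Al³⁺/Al is the anode.
E°cell = +0.85 − (−1.66) = +2.51 V, with n = 6 electrons transferred.
The balanced reaction is 3 Hg2+(aq) + 2 Al(s) → 3 Hg(l) + 2 Al3+(aq), so Q = [Al3+(aq)]^2 / [Hg2+(aq)]^3 = 0.429 and log Q = −0.367.
By the Nernst equation, E = +2.51 − (0.0592/6)·(−0.367) = +2.514 V.

+2.514 V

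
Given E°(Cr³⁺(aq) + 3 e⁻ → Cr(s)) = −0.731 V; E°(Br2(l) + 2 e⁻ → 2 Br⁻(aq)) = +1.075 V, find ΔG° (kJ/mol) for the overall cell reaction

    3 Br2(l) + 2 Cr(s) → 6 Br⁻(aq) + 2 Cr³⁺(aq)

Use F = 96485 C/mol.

In the reaction as written Br2(l) is reduced, so the Br₂/Br⁻ couple is the cathode and Cr³⁺/Cr is the anode.
E°cell = +1.075 − (−0.731) = +1.806 V; balancing electrons gives n = 6.
ΔG° = −nFE°cell = −(6)(96485)(+1.806) J/mol = −1046 kJ/mol.

−1046 kJ/mol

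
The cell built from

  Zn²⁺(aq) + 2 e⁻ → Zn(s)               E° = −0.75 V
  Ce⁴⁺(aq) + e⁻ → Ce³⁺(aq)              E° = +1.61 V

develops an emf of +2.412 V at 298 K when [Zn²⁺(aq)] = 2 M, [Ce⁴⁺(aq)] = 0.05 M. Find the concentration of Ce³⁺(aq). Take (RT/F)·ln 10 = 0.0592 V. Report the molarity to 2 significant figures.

0.0047 M

With Ce⁴⁺/Ce³⁺ at the cathode and Zn²⁺/Zn at the anode, E°cell = +1.61 − (−0.75) = +2.36 V (n = 2).
Rearranging E = E° − (0.0592/n)·log Q gives log Q = 2(+2.36 − (+2.412))/0.0592 = −1.757.
Balancing electrons gives 2 Ce⁴⁺(aq) + Zn(s) → 2 Ce³⁺(aq) + Zn²⁺(aq); thus Q = ([Ce³⁺(aq)]^2·[Zn²⁺(aq)]) / [Ce⁴⁺(aq)]^2.
Solving for the unknown gives log [Ce³⁺(aq)] = −2.330, so [Ce³⁺(aq)] ≈ 0.0047 M.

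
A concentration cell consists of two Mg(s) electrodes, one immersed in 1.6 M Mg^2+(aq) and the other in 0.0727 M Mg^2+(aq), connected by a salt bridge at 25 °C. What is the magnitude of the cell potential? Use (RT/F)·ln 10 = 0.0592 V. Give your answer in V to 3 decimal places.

For a concentration cell E°cell = 0, since both electrodes use the same couple.
The compartment with the higher Mg^2+(aq) concentration (1.6 M) acts as the cathode; ions are reduced there and produced at the dilute (0.0727 M) anode.
With n = 2, Ecell = −(0.0592/2)·log([dilute]/[conc]) = −(0.0592/2)·log(0.0727/1.6) = +0.040 V.

0.040 V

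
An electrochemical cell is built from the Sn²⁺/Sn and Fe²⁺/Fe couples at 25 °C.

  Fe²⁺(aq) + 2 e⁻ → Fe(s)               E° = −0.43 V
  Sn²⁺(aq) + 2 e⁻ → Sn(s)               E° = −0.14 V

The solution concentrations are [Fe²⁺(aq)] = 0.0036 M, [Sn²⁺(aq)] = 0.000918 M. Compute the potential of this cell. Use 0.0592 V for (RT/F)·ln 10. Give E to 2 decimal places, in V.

+0.27 V

The Sn²⁺/Sn couple has the more positive E°, so it is the cathode; Fe²⁺/Fe is the anode.
The standard potential is −0.14 − (−0.43) = +0.29 V and the balanced reaction transfers n = 2 electrons.
Balancing gives Sn²⁺(aq) + Fe(s) → Sn(s) + Fe²⁺(aq); hence Q = [Fe²⁺(aq)] / [Sn²⁺(aq)] = 3.92 (log Q = 0.593).
Applying E = E° − (RT ln10/nF)·log Q gives +0.29 − (0.0592/2)(0.593) = +0.27 V.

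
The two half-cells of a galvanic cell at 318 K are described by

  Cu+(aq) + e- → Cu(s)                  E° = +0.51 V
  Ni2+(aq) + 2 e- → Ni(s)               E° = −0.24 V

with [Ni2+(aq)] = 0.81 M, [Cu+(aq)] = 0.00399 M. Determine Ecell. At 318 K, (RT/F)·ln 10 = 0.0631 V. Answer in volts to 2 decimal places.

+0.60 V

Cu⁺/Cu is reduced (cathode, E° = +0.51 V) and Ni²⁺/Ni is oxidized (anode).
The standard potential is +0.51 − (−0.24) = +0.75 V and the balanced reaction transfers n = 2 electrons.
Balancing gives 2 Cu+(aq) + Ni(s) → 2 Cu(s) + Ni2+(aq); hence Q = [Ni2+(aq)] / [Cu+(aq)]^2 = 5.09×10^4 (log Q = 4.707).
By the Nernst equation, E = +0.75 − (0.0631/2)·(4.707) = +0.60 V.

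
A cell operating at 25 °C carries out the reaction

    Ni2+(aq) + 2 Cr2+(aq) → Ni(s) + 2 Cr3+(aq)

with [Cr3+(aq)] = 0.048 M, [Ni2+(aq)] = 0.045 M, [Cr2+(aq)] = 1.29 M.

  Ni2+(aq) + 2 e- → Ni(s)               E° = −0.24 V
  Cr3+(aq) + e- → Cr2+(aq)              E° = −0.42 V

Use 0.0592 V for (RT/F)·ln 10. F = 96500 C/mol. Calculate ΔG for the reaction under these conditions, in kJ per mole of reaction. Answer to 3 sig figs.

−43.4 kJ/mol

With Ni²⁺/Ni reduced at the cathode, E°cell = −0.24 − (−0.42) = +0.18 V and n = 2.
Here Q = [Cr3+(aq)]^2 / ([Ni2+(aq)]·[Cr2+(aq)]^2) = 0.0308 (log Q = −1.512), giving E = +0.18 − (0.0592/2)·(−1.512) = +0.2248 V.
Finally ΔG = −nFE = −(2)(96500 C/mol)(+0.2248 V) = −43.4 kJ/mol.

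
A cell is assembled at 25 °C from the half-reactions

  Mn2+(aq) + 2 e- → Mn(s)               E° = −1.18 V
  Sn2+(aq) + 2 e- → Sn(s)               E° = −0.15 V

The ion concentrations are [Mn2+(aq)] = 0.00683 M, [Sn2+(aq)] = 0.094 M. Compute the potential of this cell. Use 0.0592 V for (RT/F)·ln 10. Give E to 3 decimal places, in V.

+1.064 V

The Sn²⁺/Sn couple has the more positive E°, so it is the cathode; Mn²⁺/Mn is the anode.
E°cell = E°cat − E°an = −0.15 − (−1.18) = +1.03 V; n = 2.
Balancing gives Sn2+(aq) + Mn(s) → Sn(s) + Mn2+(aq); hence Q = [Mn2+(aq)] / [Sn2+(aq)] = 0.0727 (log Q = −1.139).
E = E° − (0.0592/n)·log Q = +1.03 − (0.0592/2)(−1.139) = +1.064 V.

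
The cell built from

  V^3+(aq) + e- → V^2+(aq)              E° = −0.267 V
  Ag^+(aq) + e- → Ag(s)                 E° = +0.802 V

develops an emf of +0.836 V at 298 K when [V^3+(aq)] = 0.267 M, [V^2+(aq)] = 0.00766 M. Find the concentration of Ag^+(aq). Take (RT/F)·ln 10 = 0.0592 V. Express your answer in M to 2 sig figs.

With Ag⁺/Ag at the cathode and V³⁺/V²⁺ at the anode, E°cell = +0.802 − (−0.267) = +1.069 V (n = 1).
Since E = E° − (0.0592/n)·log Q, log Q = n(E° − E)/0.0592 = 3.936.
The balanced reaction is Ag^+(aq) + V^2+(aq) → Ag(s) + V^3+(aq), so Q = [V^3+(aq)] / ([Ag^+(aq)]·[V^2+(aq)]).
Solving for the unknown gives log [Ag^+(aq)] = −2.394, so [Ag^+(aq)] ≈ 0.0040 M.

0.0040 M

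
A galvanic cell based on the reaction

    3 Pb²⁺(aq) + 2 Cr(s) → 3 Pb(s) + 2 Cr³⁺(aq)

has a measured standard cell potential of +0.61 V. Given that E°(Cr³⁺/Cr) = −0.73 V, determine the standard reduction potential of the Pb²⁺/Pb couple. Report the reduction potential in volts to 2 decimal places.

In the reaction as written the Pb²⁺/Pb couple is reduced (cathode) and Cr³⁺/Cr is oxidized (anode), so E°cell = E°(Pb²⁺/Pb) − E°(Cr³⁺/Cr).
E°(Pb²⁺/Pb) = E°cell + E°(anode) = +0.61 + (−0.73) = −0.12 V.

−0.12 V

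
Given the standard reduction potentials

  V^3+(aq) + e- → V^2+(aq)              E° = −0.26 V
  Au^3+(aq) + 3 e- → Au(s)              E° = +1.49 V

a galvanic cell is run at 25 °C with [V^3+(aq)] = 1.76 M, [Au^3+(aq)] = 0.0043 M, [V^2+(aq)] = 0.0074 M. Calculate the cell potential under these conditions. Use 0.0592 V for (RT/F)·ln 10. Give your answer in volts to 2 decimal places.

+1.56 V

Au³⁺/Au is reduced (cathode, E° = +1.49 V) and V³⁺/V²⁺ is oxidized (anode).
E°cell = E°cat − E°an = +1.49 − (−0.26) = +1.75 V; n = 3.
For the overall reaction Au^3+(aq) + 3 V^2+(aq) → Au(s) + 3 V^3+(aq), Q = [V^3+(aq)]^3 / ([Au^3+(aq)]·[V^2+(aq)]^3) = 3.13×10^9, giving log Q = 9.495.
By the Nernst equation, E = +1.75 − (0.0592/3)·(9.495) = +1.56 V.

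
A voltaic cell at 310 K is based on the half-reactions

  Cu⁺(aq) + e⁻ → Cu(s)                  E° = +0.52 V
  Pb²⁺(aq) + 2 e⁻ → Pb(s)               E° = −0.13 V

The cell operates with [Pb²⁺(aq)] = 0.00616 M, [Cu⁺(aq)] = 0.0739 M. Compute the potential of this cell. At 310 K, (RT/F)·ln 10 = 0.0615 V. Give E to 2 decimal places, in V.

+0.65 V

Since E°(Cu⁺/Cu) > E°(Pb²⁺/Pb), Cu⁺/Cu serves as the cathode.
The standard potential is +0.52 − (−0.13) = +0.65 V and the balanced reaction transfers n = 2 electrons.
For the overall reaction 2 Cu⁺(aq) + Pb(s) → 2 Cu(s) + Pb²⁺(aq), Q = [Pb²⁺(aq)] / [Cu⁺(aq)]^2 = 1.13, giving log Q = 0.052.
By the Nernst equation, E = +0.65 − (0.0615/2)·(0.052) = +0.65 V.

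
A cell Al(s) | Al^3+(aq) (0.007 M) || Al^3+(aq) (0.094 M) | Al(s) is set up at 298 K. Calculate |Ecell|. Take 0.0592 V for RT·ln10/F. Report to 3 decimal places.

For a concentration cell E°cell = 0, since both electrodes use the same couple.
The compartment with the higher Al^3+(aq) concentration (0.094 M) acts as the cathode; ions are reduced there and produced at the dilute (0.007 M) anode.
With n = 3, Ecell = −(0.0592/3)·log([dilute]/[conc]) = −(0.0592/3)·log(0.007/0.094) = +0.022 V.

0.022 V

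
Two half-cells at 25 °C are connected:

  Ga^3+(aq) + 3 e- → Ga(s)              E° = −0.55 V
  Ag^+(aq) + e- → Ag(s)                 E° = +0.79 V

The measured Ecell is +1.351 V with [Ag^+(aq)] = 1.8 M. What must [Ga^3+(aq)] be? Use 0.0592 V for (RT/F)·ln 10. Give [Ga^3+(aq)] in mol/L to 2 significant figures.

Ag⁺/Ag is the cathode (higher E°); E°cell = +0.79 − (−0.55) = +1.34 V with n = 3.
Rearranging E = E° − (0.0592/n)·log Q gives log Q = 3(+1.34 − (+1.351))/0.0592 = −0.557.
The balanced reaction is 3 Ag^+(aq) + Ga(s) → 3 Ag(s) + Ga^3+(aq), so Q = [Ga^3+(aq)] / [Ag^+(aq)]^3.
Solving for the unknown gives log [Ga^3+(aq)] = 0.209, so [Ga^3+(aq)] ≈ 1.6 M.

1.6 M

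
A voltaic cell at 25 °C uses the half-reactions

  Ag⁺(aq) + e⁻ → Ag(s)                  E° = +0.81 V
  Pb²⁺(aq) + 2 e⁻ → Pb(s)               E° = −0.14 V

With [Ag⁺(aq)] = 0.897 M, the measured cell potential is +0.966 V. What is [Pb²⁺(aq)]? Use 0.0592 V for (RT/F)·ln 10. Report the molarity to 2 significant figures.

0.23 M

With Ag⁺/Ag at the cathode and Pb²⁺/Pb at the anode, E°cell = +0.81 − (−0.14) = +0.95 V (n = 2).
Rearranging E = E° − (0.0592/n)·log Q gives log Q = 2(+0.95 − (+0.966))/0.0592 = −0.541.
For 2 Ag⁺(aq) + Pb(s) → 2 Ag(s) + Pb²⁺(aq), the reaction quotient is Q = [Pb²⁺(aq)] / [Ag⁺(aq)]^2.
Isolating [Pb²⁺(aq)] in Q = 10^{−0.541} yields log [Pb²⁺(aq)] = −0.635, i.e. 0.23 M.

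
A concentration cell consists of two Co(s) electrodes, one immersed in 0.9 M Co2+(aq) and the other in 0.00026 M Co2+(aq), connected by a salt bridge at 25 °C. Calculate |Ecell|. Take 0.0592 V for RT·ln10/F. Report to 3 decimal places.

0.105 V

For a concentration cell E°cell = 0, since both electrodes use the same couple.
The compartment with the higher Co2+(aq) concentration (0.9 M) acts as the cathode; ions are reduced there and produced at the dilute (0.00026 M) anode.
With n = 2, Ecell = −(0.0592/2)·log([dilute]/[conc]) = −(0.0592/2)·log(0.00026/0.9) = +0.105 V.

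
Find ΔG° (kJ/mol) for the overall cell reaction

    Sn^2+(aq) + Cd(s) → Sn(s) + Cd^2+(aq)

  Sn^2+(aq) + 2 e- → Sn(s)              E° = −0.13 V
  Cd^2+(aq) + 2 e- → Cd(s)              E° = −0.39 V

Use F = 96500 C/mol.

In the reaction as written Sn^2+(aq) is reduced, so the Sn²⁺/Sn couple is the cathode and Cd²⁺/Cd is the anode.
E°cell = −0.13 − (−0.39) = +0.26 V; balancing electrons gives n = 2.
ΔG° = −nFE°cell = −(2)(96500)(+0.26) J/mol = −50.2 kJ/mol.

−50.2 kJ/mol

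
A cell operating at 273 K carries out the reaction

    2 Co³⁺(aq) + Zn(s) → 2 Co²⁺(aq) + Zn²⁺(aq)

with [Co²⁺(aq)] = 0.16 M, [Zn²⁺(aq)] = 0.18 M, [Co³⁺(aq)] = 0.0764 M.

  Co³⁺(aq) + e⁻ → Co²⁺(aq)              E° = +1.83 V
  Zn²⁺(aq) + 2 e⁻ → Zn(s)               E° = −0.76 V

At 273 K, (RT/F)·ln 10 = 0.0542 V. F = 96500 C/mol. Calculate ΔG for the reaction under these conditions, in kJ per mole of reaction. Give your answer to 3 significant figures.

With Co³⁺/Co²⁺ reduced at the cathode, E°cell = +1.83 − (−0.76) = +2.59 V and n = 2.
Q = ([Co²⁺(aq)]^2·[Zn²⁺(aq)]) / [Co³⁺(aq)]^2 = 0.789, so log Q = −0.103 and E = +2.59 − (0.0542/2)(−0.103) = +2.5928 V.
Then ΔG = −nFE = −2 × 96500 × +2.5928 J/mol = −500 kJ/mol.

−500 kJ/mol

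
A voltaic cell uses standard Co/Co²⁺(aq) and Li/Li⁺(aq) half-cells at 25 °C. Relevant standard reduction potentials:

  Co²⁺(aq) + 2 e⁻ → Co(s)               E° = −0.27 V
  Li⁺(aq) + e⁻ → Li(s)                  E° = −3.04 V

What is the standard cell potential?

+2.77 V

The Co²⁺/Co couple has the higher E°, so Co ion is reduced (cathode) and Li is oxidized (anode).
E°cell = E°(cathode) − E°(anode) = −0.27 − (−3.04) = +2.77 V.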